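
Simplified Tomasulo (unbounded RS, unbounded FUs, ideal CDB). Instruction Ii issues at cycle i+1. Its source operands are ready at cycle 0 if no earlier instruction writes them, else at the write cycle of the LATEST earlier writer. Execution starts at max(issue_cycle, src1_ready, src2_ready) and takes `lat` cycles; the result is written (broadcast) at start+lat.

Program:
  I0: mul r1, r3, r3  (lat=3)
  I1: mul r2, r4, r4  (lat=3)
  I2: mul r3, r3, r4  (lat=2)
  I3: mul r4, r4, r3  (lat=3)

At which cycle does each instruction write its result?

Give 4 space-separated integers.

Answer: 4 5 5 8

Derivation:
I0 mul r1: issue@1 deps=(None,None) exec_start@1 write@4
I1 mul r2: issue@2 deps=(None,None) exec_start@2 write@5
I2 mul r3: issue@3 deps=(None,None) exec_start@3 write@5
I3 mul r4: issue@4 deps=(None,2) exec_start@5 write@8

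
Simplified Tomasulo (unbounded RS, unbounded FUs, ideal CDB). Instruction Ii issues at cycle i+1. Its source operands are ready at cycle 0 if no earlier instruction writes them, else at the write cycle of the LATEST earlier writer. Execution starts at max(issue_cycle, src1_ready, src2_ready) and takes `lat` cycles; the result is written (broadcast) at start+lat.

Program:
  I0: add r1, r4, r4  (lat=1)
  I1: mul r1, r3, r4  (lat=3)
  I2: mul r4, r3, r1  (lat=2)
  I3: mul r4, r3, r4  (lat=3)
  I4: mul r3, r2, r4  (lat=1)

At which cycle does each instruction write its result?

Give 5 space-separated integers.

Answer: 2 5 7 10 11

Derivation:
I0 add r1: issue@1 deps=(None,None) exec_start@1 write@2
I1 mul r1: issue@2 deps=(None,None) exec_start@2 write@5
I2 mul r4: issue@3 deps=(None,1) exec_start@5 write@7
I3 mul r4: issue@4 deps=(None,2) exec_start@7 write@10
I4 mul r3: issue@5 deps=(None,3) exec_start@10 write@11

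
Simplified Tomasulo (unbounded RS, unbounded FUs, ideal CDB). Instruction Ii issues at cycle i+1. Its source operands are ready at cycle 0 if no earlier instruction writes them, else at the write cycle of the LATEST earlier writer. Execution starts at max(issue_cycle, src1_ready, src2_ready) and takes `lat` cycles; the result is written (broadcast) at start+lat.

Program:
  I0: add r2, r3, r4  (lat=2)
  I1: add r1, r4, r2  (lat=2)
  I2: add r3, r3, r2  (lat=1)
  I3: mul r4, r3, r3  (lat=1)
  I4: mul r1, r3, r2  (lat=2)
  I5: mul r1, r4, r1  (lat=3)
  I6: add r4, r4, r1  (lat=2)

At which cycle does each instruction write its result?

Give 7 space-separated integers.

Answer: 3 5 4 5 7 10 12

Derivation:
I0 add r2: issue@1 deps=(None,None) exec_start@1 write@3
I1 add r1: issue@2 deps=(None,0) exec_start@3 write@5
I2 add r3: issue@3 deps=(None,0) exec_start@3 write@4
I3 mul r4: issue@4 deps=(2,2) exec_start@4 write@5
I4 mul r1: issue@5 deps=(2,0) exec_start@5 write@7
I5 mul r1: issue@6 deps=(3,4) exec_start@7 write@10
I6 add r4: issue@7 deps=(3,5) exec_start@10 write@12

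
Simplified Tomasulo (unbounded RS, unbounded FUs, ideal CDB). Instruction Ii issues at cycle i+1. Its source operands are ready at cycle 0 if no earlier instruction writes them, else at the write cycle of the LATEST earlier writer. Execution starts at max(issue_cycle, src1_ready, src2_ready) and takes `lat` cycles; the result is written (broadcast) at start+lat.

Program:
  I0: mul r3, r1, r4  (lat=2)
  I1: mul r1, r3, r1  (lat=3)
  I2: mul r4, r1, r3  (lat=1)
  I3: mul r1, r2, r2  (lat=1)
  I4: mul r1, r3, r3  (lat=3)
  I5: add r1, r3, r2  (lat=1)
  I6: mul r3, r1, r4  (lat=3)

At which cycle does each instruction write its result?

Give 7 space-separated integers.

I0 mul r3: issue@1 deps=(None,None) exec_start@1 write@3
I1 mul r1: issue@2 deps=(0,None) exec_start@3 write@6
I2 mul r4: issue@3 deps=(1,0) exec_start@6 write@7
I3 mul r1: issue@4 deps=(None,None) exec_start@4 write@5
I4 mul r1: issue@5 deps=(0,0) exec_start@5 write@8
I5 add r1: issue@6 deps=(0,None) exec_start@6 write@7
I6 mul r3: issue@7 deps=(5,2) exec_start@7 write@10

Answer: 3 6 7 5 8 7 10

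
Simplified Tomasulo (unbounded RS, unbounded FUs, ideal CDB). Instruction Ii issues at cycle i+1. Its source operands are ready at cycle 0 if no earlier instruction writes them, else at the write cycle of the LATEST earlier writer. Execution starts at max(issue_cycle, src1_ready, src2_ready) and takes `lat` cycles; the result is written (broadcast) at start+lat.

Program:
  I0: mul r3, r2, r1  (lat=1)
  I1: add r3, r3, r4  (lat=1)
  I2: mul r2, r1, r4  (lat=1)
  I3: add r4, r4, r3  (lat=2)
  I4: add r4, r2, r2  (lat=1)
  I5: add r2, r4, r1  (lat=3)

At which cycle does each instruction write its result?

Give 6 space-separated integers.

I0 mul r3: issue@1 deps=(None,None) exec_start@1 write@2
I1 add r3: issue@2 deps=(0,None) exec_start@2 write@3
I2 mul r2: issue@3 deps=(None,None) exec_start@3 write@4
I3 add r4: issue@4 deps=(None,1) exec_start@4 write@6
I4 add r4: issue@5 deps=(2,2) exec_start@5 write@6
I5 add r2: issue@6 deps=(4,None) exec_start@6 write@9

Answer: 2 3 4 6 6 9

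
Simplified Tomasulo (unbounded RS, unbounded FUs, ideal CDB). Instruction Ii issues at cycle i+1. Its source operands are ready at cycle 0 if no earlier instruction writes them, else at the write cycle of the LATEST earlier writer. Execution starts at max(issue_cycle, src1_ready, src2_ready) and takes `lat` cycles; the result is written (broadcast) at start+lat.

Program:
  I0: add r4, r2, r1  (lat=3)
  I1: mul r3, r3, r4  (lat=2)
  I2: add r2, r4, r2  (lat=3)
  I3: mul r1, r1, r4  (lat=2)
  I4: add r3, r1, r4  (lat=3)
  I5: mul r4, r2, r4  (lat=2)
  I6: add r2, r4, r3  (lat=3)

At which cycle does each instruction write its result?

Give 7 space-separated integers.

Answer: 4 6 7 6 9 9 12

Derivation:
I0 add r4: issue@1 deps=(None,None) exec_start@1 write@4
I1 mul r3: issue@2 deps=(None,0) exec_start@4 write@6
I2 add r2: issue@3 deps=(0,None) exec_start@4 write@7
I3 mul r1: issue@4 deps=(None,0) exec_start@4 write@6
I4 add r3: issue@5 deps=(3,0) exec_start@6 write@9
I5 mul r4: issue@6 deps=(2,0) exec_start@7 write@9
I6 add r2: issue@7 deps=(5,4) exec_start@9 write@12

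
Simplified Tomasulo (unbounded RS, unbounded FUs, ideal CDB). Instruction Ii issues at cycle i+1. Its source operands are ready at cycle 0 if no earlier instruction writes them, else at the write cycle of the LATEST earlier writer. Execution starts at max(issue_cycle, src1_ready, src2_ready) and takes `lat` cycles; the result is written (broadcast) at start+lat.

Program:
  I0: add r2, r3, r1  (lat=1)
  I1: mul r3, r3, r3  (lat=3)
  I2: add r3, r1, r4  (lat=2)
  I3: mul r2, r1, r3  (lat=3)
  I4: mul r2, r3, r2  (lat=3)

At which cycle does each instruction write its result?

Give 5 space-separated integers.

Answer: 2 5 5 8 11

Derivation:
I0 add r2: issue@1 deps=(None,None) exec_start@1 write@2
I1 mul r3: issue@2 deps=(None,None) exec_start@2 write@5
I2 add r3: issue@3 deps=(None,None) exec_start@3 write@5
I3 mul r2: issue@4 deps=(None,2) exec_start@5 write@8
I4 mul r2: issue@5 deps=(2,3) exec_start@8 write@11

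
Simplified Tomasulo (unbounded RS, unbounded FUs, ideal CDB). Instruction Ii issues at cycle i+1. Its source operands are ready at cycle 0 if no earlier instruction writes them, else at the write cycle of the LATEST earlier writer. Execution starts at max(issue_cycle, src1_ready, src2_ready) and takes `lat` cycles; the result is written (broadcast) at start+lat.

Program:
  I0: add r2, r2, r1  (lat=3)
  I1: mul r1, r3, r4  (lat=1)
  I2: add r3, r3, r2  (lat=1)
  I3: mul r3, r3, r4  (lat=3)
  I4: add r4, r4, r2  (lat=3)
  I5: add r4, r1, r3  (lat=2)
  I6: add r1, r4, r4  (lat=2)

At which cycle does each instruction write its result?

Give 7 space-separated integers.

Answer: 4 3 5 8 8 10 12

Derivation:
I0 add r2: issue@1 deps=(None,None) exec_start@1 write@4
I1 mul r1: issue@2 deps=(None,None) exec_start@2 write@3
I2 add r3: issue@3 deps=(None,0) exec_start@4 write@5
I3 mul r3: issue@4 deps=(2,None) exec_start@5 write@8
I4 add r4: issue@5 deps=(None,0) exec_start@5 write@8
I5 add r4: issue@6 deps=(1,3) exec_start@8 write@10
I6 add r1: issue@7 deps=(5,5) exec_start@10 write@12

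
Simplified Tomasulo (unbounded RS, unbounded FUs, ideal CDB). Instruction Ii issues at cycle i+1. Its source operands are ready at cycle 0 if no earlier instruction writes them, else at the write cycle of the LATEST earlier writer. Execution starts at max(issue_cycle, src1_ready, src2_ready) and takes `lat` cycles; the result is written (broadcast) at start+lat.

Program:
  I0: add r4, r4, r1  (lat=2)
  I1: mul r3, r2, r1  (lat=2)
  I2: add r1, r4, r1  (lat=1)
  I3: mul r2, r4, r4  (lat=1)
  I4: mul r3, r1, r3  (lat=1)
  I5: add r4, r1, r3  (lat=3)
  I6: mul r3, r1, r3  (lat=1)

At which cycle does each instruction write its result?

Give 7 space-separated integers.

I0 add r4: issue@1 deps=(None,None) exec_start@1 write@3
I1 mul r3: issue@2 deps=(None,None) exec_start@2 write@4
I2 add r1: issue@3 deps=(0,None) exec_start@3 write@4
I3 mul r2: issue@4 deps=(0,0) exec_start@4 write@5
I4 mul r3: issue@5 deps=(2,1) exec_start@5 write@6
I5 add r4: issue@6 deps=(2,4) exec_start@6 write@9
I6 mul r3: issue@7 deps=(2,4) exec_start@7 write@8

Answer: 3 4 4 5 6 9 8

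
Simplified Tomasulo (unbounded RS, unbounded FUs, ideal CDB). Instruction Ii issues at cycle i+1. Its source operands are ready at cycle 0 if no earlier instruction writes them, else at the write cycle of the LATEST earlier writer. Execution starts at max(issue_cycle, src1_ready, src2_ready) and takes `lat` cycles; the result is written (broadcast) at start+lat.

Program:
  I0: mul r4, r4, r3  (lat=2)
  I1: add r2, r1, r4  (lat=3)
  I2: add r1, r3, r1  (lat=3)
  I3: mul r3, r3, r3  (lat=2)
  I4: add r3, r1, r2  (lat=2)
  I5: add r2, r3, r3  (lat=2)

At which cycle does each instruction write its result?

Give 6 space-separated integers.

I0 mul r4: issue@1 deps=(None,None) exec_start@1 write@3
I1 add r2: issue@2 deps=(None,0) exec_start@3 write@6
I2 add r1: issue@3 deps=(None,None) exec_start@3 write@6
I3 mul r3: issue@4 deps=(None,None) exec_start@4 write@6
I4 add r3: issue@5 deps=(2,1) exec_start@6 write@8
I5 add r2: issue@6 deps=(4,4) exec_start@8 write@10

Answer: 3 6 6 6 8 10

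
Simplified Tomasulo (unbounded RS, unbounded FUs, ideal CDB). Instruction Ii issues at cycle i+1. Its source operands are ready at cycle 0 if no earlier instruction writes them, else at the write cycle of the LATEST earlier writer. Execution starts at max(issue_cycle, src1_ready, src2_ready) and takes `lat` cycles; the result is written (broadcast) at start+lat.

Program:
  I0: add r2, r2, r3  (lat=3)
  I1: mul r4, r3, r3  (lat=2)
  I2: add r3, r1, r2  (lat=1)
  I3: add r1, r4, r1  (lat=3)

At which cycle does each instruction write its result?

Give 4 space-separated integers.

Answer: 4 4 5 7

Derivation:
I0 add r2: issue@1 deps=(None,None) exec_start@1 write@4
I1 mul r4: issue@2 deps=(None,None) exec_start@2 write@4
I2 add r3: issue@3 deps=(None,0) exec_start@4 write@5
I3 add r1: issue@4 deps=(1,None) exec_start@4 write@7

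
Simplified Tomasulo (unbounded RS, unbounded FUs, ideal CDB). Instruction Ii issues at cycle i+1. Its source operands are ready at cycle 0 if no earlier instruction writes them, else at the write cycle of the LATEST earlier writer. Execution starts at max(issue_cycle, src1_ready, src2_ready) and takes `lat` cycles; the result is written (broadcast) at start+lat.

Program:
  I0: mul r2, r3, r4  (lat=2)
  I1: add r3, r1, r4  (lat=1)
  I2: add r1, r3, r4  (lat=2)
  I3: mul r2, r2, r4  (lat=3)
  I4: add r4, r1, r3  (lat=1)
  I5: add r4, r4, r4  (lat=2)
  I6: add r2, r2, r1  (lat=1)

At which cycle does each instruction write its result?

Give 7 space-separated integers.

I0 mul r2: issue@1 deps=(None,None) exec_start@1 write@3
I1 add r3: issue@2 deps=(None,None) exec_start@2 write@3
I2 add r1: issue@3 deps=(1,None) exec_start@3 write@5
I3 mul r2: issue@4 deps=(0,None) exec_start@4 write@7
I4 add r4: issue@5 deps=(2,1) exec_start@5 write@6
I5 add r4: issue@6 deps=(4,4) exec_start@6 write@8
I6 add r2: issue@7 deps=(3,2) exec_start@7 write@8

Answer: 3 3 5 7 6 8 8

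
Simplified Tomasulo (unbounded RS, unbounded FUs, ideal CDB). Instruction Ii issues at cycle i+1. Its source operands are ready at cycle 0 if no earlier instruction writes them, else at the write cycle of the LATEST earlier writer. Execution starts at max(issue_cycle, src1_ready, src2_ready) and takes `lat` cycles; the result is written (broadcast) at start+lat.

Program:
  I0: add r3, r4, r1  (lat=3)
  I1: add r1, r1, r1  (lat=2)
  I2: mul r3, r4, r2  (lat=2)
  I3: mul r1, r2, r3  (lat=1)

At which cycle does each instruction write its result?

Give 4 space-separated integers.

I0 add r3: issue@1 deps=(None,None) exec_start@1 write@4
I1 add r1: issue@2 deps=(None,None) exec_start@2 write@4
I2 mul r3: issue@3 deps=(None,None) exec_start@3 write@5
I3 mul r1: issue@4 deps=(None,2) exec_start@5 write@6

Answer: 4 4 5 6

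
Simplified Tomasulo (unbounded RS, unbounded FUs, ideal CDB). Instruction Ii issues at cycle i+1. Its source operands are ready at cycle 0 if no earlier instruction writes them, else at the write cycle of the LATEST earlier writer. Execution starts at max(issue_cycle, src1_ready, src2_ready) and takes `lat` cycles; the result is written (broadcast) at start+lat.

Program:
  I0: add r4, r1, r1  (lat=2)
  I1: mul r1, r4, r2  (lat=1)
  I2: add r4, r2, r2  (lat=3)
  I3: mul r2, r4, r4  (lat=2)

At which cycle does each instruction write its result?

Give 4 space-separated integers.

Answer: 3 4 6 8

Derivation:
I0 add r4: issue@1 deps=(None,None) exec_start@1 write@3
I1 mul r1: issue@2 deps=(0,None) exec_start@3 write@4
I2 add r4: issue@3 deps=(None,None) exec_start@3 write@6
I3 mul r2: issue@4 deps=(2,2) exec_start@6 write@8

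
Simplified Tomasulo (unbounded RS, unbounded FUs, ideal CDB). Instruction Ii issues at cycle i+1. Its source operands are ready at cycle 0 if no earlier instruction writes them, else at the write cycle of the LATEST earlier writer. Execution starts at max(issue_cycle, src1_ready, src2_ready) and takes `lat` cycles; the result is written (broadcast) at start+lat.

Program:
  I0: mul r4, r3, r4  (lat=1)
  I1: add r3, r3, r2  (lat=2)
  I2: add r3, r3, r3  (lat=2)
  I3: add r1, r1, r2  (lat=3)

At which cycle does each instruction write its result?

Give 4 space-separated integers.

I0 mul r4: issue@1 deps=(None,None) exec_start@1 write@2
I1 add r3: issue@2 deps=(None,None) exec_start@2 write@4
I2 add r3: issue@3 deps=(1,1) exec_start@4 write@6
I3 add r1: issue@4 deps=(None,None) exec_start@4 write@7

Answer: 2 4 6 7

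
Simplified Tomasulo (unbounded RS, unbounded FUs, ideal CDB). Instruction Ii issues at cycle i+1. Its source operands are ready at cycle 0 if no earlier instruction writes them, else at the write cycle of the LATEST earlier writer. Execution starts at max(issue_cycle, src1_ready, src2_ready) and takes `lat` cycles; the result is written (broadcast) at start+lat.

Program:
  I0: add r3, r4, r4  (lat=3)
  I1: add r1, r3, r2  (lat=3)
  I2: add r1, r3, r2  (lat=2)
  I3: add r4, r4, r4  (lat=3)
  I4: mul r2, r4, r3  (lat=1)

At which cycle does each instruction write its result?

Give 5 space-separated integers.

I0 add r3: issue@1 deps=(None,None) exec_start@1 write@4
I1 add r1: issue@2 deps=(0,None) exec_start@4 write@7
I2 add r1: issue@3 deps=(0,None) exec_start@4 write@6
I3 add r4: issue@4 deps=(None,None) exec_start@4 write@7
I4 mul r2: issue@5 deps=(3,0) exec_start@7 write@8

Answer: 4 7 6 7 8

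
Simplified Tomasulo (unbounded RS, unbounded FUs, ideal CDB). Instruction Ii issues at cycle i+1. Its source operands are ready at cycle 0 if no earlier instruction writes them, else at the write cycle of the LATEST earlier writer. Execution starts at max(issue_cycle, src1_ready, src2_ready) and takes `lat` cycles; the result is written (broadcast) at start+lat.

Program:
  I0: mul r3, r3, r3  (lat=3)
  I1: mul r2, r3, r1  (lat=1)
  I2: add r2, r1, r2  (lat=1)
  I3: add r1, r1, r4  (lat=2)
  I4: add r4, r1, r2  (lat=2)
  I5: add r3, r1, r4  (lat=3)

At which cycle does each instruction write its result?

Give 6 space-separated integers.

I0 mul r3: issue@1 deps=(None,None) exec_start@1 write@4
I1 mul r2: issue@2 deps=(0,None) exec_start@4 write@5
I2 add r2: issue@3 deps=(None,1) exec_start@5 write@6
I3 add r1: issue@4 deps=(None,None) exec_start@4 write@6
I4 add r4: issue@5 deps=(3,2) exec_start@6 write@8
I5 add r3: issue@6 deps=(3,4) exec_start@8 write@11

Answer: 4 5 6 6 8 11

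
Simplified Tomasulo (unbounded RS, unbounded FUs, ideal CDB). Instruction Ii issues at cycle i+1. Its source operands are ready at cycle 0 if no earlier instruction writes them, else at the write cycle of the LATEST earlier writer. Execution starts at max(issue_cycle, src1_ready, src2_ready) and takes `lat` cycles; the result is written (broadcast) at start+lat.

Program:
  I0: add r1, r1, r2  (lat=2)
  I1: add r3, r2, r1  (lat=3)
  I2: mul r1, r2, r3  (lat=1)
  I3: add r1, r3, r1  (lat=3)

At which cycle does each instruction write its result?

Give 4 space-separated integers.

I0 add r1: issue@1 deps=(None,None) exec_start@1 write@3
I1 add r3: issue@2 deps=(None,0) exec_start@3 write@6
I2 mul r1: issue@3 deps=(None,1) exec_start@6 write@7
I3 add r1: issue@4 deps=(1,2) exec_start@7 write@10

Answer: 3 6 7 10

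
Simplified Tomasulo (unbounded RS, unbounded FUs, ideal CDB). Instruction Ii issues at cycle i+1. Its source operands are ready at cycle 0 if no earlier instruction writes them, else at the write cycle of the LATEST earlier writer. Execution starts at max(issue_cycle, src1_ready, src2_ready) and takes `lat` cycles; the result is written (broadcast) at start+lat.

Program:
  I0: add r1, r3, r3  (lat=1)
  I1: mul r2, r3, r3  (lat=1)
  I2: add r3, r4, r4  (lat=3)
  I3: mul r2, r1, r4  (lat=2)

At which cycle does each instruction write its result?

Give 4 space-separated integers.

I0 add r1: issue@1 deps=(None,None) exec_start@1 write@2
I1 mul r2: issue@2 deps=(None,None) exec_start@2 write@3
I2 add r3: issue@3 deps=(None,None) exec_start@3 write@6
I3 mul r2: issue@4 deps=(0,None) exec_start@4 write@6

Answer: 2 3 6 6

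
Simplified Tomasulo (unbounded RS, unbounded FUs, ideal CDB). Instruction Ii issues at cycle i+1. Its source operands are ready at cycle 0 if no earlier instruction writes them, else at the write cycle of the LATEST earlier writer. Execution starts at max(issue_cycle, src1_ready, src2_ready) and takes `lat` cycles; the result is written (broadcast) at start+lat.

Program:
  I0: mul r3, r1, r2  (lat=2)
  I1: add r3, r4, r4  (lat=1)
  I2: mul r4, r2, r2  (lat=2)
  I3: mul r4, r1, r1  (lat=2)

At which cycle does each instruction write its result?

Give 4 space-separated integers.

Answer: 3 3 5 6

Derivation:
I0 mul r3: issue@1 deps=(None,None) exec_start@1 write@3
I1 add r3: issue@2 deps=(None,None) exec_start@2 write@3
I2 mul r4: issue@3 deps=(None,None) exec_start@3 write@5
I3 mul r4: issue@4 deps=(None,None) exec_start@4 write@6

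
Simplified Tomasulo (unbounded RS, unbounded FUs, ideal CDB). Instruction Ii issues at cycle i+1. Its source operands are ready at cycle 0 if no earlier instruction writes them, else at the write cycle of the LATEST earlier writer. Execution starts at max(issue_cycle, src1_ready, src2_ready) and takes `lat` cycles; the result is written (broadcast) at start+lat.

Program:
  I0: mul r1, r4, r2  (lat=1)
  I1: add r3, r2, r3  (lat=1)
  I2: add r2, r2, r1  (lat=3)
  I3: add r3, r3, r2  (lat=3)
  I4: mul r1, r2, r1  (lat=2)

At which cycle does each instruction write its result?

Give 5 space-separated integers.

I0 mul r1: issue@1 deps=(None,None) exec_start@1 write@2
I1 add r3: issue@2 deps=(None,None) exec_start@2 write@3
I2 add r2: issue@3 deps=(None,0) exec_start@3 write@6
I3 add r3: issue@4 deps=(1,2) exec_start@6 write@9
I4 mul r1: issue@5 deps=(2,0) exec_start@6 write@8

Answer: 2 3 6 9 8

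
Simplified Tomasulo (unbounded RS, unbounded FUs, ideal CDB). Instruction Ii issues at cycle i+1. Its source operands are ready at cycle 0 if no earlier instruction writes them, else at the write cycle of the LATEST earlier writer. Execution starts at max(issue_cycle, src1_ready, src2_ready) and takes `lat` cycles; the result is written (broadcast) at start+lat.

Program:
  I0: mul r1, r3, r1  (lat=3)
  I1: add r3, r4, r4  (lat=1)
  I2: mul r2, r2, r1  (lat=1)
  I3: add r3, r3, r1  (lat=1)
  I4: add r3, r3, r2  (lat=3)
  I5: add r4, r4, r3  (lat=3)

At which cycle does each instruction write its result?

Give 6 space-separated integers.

Answer: 4 3 5 5 8 11

Derivation:
I0 mul r1: issue@1 deps=(None,None) exec_start@1 write@4
I1 add r3: issue@2 deps=(None,None) exec_start@2 write@3
I2 mul r2: issue@3 deps=(None,0) exec_start@4 write@5
I3 add r3: issue@4 deps=(1,0) exec_start@4 write@5
I4 add r3: issue@5 deps=(3,2) exec_start@5 write@8
I5 add r4: issue@6 deps=(None,4) exec_start@8 write@11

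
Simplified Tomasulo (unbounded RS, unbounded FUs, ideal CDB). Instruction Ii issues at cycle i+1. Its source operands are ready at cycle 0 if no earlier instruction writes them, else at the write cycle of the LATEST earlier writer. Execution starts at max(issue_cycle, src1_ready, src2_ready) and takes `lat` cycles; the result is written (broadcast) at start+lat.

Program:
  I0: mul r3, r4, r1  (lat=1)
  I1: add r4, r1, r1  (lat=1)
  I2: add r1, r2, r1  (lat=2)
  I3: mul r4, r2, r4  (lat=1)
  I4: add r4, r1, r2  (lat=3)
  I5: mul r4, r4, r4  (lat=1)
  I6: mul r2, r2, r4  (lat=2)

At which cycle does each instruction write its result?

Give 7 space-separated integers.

I0 mul r3: issue@1 deps=(None,None) exec_start@1 write@2
I1 add r4: issue@2 deps=(None,None) exec_start@2 write@3
I2 add r1: issue@3 deps=(None,None) exec_start@3 write@5
I3 mul r4: issue@4 deps=(None,1) exec_start@4 write@5
I4 add r4: issue@5 deps=(2,None) exec_start@5 write@8
I5 mul r4: issue@6 deps=(4,4) exec_start@8 write@9
I6 mul r2: issue@7 deps=(None,5) exec_start@9 write@11

Answer: 2 3 5 5 8 9 11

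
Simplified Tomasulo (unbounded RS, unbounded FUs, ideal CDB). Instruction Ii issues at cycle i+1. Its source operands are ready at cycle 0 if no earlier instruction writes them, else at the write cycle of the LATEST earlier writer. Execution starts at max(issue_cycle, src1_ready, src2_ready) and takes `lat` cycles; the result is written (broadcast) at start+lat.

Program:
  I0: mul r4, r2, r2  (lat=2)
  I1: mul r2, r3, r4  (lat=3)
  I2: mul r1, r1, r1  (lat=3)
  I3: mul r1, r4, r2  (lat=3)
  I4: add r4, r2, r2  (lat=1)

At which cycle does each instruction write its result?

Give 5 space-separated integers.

Answer: 3 6 6 9 7

Derivation:
I0 mul r4: issue@1 deps=(None,None) exec_start@1 write@3
I1 mul r2: issue@2 deps=(None,0) exec_start@3 write@6
I2 mul r1: issue@3 deps=(None,None) exec_start@3 write@6
I3 mul r1: issue@4 deps=(0,1) exec_start@6 write@9
I4 add r4: issue@5 deps=(1,1) exec_start@6 write@7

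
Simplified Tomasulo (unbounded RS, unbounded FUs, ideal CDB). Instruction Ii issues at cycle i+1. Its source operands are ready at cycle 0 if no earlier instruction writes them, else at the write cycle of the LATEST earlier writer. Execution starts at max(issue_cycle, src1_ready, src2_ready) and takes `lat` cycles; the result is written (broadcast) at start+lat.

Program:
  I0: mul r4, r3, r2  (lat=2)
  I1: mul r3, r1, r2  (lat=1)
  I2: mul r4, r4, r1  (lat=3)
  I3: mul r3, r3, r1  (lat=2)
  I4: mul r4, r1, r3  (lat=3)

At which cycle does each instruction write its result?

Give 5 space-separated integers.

Answer: 3 3 6 6 9

Derivation:
I0 mul r4: issue@1 deps=(None,None) exec_start@1 write@3
I1 mul r3: issue@2 deps=(None,None) exec_start@2 write@3
I2 mul r4: issue@3 deps=(0,None) exec_start@3 write@6
I3 mul r3: issue@4 deps=(1,None) exec_start@4 write@6
I4 mul r4: issue@5 deps=(None,3) exec_start@6 write@9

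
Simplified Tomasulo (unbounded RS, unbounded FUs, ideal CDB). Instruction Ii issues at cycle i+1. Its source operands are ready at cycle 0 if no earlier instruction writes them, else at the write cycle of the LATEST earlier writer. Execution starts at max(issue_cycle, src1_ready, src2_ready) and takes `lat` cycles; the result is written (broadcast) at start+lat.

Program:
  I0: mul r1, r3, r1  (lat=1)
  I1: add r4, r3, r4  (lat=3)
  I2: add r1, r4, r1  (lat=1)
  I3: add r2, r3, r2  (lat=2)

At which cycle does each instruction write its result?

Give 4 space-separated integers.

I0 mul r1: issue@1 deps=(None,None) exec_start@1 write@2
I1 add r4: issue@2 deps=(None,None) exec_start@2 write@5
I2 add r1: issue@3 deps=(1,0) exec_start@5 write@6
I3 add r2: issue@4 deps=(None,None) exec_start@4 write@6

Answer: 2 5 6 6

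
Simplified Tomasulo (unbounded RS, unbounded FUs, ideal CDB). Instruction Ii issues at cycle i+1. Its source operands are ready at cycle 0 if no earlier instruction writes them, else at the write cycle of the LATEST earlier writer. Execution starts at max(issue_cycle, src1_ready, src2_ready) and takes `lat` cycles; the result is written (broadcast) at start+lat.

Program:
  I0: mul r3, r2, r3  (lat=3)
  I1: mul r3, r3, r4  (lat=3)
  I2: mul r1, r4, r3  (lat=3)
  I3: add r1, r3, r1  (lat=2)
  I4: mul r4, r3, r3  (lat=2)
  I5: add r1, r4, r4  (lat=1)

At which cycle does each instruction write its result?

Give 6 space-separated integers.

I0 mul r3: issue@1 deps=(None,None) exec_start@1 write@4
I1 mul r3: issue@2 deps=(0,None) exec_start@4 write@7
I2 mul r1: issue@3 deps=(None,1) exec_start@7 write@10
I3 add r1: issue@4 deps=(1,2) exec_start@10 write@12
I4 mul r4: issue@5 deps=(1,1) exec_start@7 write@9
I5 add r1: issue@6 deps=(4,4) exec_start@9 write@10

Answer: 4 7 10 12 9 10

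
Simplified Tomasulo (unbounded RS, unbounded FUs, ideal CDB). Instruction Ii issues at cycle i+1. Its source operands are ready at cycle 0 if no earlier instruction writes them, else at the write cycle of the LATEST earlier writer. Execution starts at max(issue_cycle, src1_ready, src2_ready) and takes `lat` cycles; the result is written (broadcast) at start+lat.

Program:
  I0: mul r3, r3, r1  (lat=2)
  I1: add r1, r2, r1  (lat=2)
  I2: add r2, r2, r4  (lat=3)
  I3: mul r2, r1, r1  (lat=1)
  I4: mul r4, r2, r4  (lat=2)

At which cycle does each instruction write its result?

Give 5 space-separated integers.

Answer: 3 4 6 5 7

Derivation:
I0 mul r3: issue@1 deps=(None,None) exec_start@1 write@3
I1 add r1: issue@2 deps=(None,None) exec_start@2 write@4
I2 add r2: issue@3 deps=(None,None) exec_start@3 write@6
I3 mul r2: issue@4 deps=(1,1) exec_start@4 write@5
I4 mul r4: issue@5 deps=(3,None) exec_start@5 write@7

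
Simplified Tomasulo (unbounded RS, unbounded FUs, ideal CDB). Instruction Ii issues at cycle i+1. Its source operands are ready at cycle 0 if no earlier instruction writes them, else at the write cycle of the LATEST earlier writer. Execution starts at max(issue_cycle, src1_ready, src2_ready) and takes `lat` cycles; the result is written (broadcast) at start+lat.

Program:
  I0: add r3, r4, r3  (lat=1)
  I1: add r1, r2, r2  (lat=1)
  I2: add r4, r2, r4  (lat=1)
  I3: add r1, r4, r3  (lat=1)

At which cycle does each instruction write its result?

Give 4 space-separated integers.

Answer: 2 3 4 5

Derivation:
I0 add r3: issue@1 deps=(None,None) exec_start@1 write@2
I1 add r1: issue@2 deps=(None,None) exec_start@2 write@3
I2 add r4: issue@3 deps=(None,None) exec_start@3 write@4
I3 add r1: issue@4 deps=(2,0) exec_start@4 write@5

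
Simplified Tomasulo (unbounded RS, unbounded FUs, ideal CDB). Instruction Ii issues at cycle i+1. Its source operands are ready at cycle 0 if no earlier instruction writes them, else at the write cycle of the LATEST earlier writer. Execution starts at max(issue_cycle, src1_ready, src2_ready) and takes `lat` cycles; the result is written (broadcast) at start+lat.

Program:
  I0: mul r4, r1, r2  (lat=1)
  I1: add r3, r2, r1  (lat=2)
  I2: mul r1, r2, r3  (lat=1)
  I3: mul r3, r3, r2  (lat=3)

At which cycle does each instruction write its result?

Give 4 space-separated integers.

Answer: 2 4 5 7

Derivation:
I0 mul r4: issue@1 deps=(None,None) exec_start@1 write@2
I1 add r3: issue@2 deps=(None,None) exec_start@2 write@4
I2 mul r1: issue@3 deps=(None,1) exec_start@4 write@5
I3 mul r3: issue@4 deps=(1,None) exec_start@4 write@7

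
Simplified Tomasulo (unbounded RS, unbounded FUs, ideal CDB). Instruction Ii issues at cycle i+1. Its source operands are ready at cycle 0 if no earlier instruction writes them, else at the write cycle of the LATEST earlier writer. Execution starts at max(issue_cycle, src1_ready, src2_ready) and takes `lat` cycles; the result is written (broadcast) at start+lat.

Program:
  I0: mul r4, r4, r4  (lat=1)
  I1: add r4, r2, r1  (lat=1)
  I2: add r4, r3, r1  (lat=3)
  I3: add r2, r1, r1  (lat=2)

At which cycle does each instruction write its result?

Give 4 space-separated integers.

I0 mul r4: issue@1 deps=(None,None) exec_start@1 write@2
I1 add r4: issue@2 deps=(None,None) exec_start@2 write@3
I2 add r4: issue@3 deps=(None,None) exec_start@3 write@6
I3 add r2: issue@4 deps=(None,None) exec_start@4 write@6

Answer: 2 3 6 6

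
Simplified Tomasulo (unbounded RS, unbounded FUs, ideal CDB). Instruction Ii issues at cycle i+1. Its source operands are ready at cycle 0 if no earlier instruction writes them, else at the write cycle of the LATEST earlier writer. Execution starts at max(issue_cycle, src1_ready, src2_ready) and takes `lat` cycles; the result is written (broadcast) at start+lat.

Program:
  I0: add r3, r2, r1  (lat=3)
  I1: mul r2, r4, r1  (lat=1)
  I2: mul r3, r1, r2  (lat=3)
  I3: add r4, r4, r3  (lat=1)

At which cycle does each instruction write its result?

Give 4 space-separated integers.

Answer: 4 3 6 7

Derivation:
I0 add r3: issue@1 deps=(None,None) exec_start@1 write@4
I1 mul r2: issue@2 deps=(None,None) exec_start@2 write@3
I2 mul r3: issue@3 deps=(None,1) exec_start@3 write@6
I3 add r4: issue@4 deps=(None,2) exec_start@6 write@7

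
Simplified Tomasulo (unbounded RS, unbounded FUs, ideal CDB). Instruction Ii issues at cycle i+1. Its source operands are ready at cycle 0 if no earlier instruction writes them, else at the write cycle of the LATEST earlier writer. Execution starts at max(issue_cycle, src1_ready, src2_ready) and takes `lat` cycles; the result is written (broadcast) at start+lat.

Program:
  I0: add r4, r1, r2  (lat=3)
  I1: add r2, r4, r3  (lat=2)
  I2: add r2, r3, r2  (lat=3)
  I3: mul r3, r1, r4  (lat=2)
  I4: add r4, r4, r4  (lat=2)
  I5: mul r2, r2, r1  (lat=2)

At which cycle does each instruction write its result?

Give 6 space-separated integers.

I0 add r4: issue@1 deps=(None,None) exec_start@1 write@4
I1 add r2: issue@2 deps=(0,None) exec_start@4 write@6
I2 add r2: issue@3 deps=(None,1) exec_start@6 write@9
I3 mul r3: issue@4 deps=(None,0) exec_start@4 write@6
I4 add r4: issue@5 deps=(0,0) exec_start@5 write@7
I5 mul r2: issue@6 deps=(2,None) exec_start@9 write@11

Answer: 4 6 9 6 7 11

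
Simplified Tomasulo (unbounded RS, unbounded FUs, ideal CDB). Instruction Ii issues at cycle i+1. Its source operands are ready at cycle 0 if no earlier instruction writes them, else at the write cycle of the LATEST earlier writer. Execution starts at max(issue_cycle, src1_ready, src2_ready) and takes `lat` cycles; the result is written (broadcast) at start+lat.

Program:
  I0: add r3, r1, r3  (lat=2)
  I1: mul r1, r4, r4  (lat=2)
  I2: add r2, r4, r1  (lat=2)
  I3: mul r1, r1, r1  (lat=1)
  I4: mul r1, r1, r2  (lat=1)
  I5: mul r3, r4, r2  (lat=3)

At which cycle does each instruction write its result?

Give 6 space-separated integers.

I0 add r3: issue@1 deps=(None,None) exec_start@1 write@3
I1 mul r1: issue@2 deps=(None,None) exec_start@2 write@4
I2 add r2: issue@3 deps=(None,1) exec_start@4 write@6
I3 mul r1: issue@4 deps=(1,1) exec_start@4 write@5
I4 mul r1: issue@5 deps=(3,2) exec_start@6 write@7
I5 mul r3: issue@6 deps=(None,2) exec_start@6 write@9

Answer: 3 4 6 5 7 9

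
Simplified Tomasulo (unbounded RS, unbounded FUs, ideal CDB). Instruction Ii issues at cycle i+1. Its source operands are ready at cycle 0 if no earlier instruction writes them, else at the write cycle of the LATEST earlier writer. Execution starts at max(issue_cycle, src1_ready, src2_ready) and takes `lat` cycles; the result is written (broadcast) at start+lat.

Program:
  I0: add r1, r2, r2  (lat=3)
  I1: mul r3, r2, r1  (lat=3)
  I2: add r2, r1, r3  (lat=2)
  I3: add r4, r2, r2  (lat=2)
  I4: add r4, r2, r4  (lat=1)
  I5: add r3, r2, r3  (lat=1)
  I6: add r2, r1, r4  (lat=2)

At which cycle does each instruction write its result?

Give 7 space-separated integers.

Answer: 4 7 9 11 12 10 14

Derivation:
I0 add r1: issue@1 deps=(None,None) exec_start@1 write@4
I1 mul r3: issue@2 deps=(None,0) exec_start@4 write@7
I2 add r2: issue@3 deps=(0,1) exec_start@7 write@9
I3 add r4: issue@4 deps=(2,2) exec_start@9 write@11
I4 add r4: issue@5 deps=(2,3) exec_start@11 write@12
I5 add r3: issue@6 deps=(2,1) exec_start@9 write@10
I6 add r2: issue@7 deps=(0,4) exec_start@12 write@14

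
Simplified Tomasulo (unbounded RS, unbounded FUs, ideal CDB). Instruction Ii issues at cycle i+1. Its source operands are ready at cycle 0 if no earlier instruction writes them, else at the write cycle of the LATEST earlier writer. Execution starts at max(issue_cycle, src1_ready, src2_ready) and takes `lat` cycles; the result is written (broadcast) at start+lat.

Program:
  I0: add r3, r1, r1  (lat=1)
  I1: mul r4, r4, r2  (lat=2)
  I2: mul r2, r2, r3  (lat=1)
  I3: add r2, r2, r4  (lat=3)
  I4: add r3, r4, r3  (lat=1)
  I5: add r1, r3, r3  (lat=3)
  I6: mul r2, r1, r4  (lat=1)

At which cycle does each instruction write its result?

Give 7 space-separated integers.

Answer: 2 4 4 7 6 9 10

Derivation:
I0 add r3: issue@1 deps=(None,None) exec_start@1 write@2
I1 mul r4: issue@2 deps=(None,None) exec_start@2 write@4
I2 mul r2: issue@3 deps=(None,0) exec_start@3 write@4
I3 add r2: issue@4 deps=(2,1) exec_start@4 write@7
I4 add r3: issue@5 deps=(1,0) exec_start@5 write@6
I5 add r1: issue@6 deps=(4,4) exec_start@6 write@9
I6 mul r2: issue@7 deps=(5,1) exec_start@9 write@10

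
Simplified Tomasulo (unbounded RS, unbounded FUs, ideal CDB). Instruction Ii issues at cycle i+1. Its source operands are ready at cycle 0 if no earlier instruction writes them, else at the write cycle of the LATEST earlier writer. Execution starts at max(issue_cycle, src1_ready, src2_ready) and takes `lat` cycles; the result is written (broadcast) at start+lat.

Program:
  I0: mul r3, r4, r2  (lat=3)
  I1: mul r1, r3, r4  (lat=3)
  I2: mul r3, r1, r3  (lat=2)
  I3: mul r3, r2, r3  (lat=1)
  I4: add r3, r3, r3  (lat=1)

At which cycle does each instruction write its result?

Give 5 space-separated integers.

I0 mul r3: issue@1 deps=(None,None) exec_start@1 write@4
I1 mul r1: issue@2 deps=(0,None) exec_start@4 write@7
I2 mul r3: issue@3 deps=(1,0) exec_start@7 write@9
I3 mul r3: issue@4 deps=(None,2) exec_start@9 write@10
I4 add r3: issue@5 deps=(3,3) exec_start@10 write@11

Answer: 4 7 9 10 11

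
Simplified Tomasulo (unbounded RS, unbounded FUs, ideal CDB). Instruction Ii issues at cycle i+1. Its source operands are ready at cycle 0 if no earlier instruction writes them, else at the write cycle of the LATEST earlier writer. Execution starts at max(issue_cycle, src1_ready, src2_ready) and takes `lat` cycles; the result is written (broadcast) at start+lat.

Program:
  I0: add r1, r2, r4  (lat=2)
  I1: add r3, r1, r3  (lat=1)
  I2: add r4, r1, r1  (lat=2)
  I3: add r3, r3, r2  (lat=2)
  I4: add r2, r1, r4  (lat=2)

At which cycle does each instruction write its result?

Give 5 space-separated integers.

I0 add r1: issue@1 deps=(None,None) exec_start@1 write@3
I1 add r3: issue@2 deps=(0,None) exec_start@3 write@4
I2 add r4: issue@3 deps=(0,0) exec_start@3 write@5
I3 add r3: issue@4 deps=(1,None) exec_start@4 write@6
I4 add r2: issue@5 deps=(0,2) exec_start@5 write@7

Answer: 3 4 5 6 7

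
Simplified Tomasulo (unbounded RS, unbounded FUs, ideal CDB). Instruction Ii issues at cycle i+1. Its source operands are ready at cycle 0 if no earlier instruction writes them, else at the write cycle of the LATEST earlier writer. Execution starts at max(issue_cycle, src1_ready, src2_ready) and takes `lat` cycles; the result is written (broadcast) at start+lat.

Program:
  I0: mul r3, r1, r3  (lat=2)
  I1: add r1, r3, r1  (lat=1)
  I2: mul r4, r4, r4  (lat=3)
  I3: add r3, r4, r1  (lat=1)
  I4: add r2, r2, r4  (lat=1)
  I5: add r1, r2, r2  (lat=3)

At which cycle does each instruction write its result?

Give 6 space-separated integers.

I0 mul r3: issue@1 deps=(None,None) exec_start@1 write@3
I1 add r1: issue@2 deps=(0,None) exec_start@3 write@4
I2 mul r4: issue@3 deps=(None,None) exec_start@3 write@6
I3 add r3: issue@4 deps=(2,1) exec_start@6 write@7
I4 add r2: issue@5 deps=(None,2) exec_start@6 write@7
I5 add r1: issue@6 deps=(4,4) exec_start@7 write@10

Answer: 3 4 6 7 7 10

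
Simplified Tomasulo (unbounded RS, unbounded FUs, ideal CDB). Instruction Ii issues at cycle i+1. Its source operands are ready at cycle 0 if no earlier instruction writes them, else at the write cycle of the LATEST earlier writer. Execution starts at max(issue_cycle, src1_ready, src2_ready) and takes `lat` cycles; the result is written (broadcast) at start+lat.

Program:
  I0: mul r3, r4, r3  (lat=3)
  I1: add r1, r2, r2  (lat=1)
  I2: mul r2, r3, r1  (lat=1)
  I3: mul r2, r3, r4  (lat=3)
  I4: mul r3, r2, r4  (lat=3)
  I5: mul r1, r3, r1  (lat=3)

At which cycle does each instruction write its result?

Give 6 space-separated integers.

Answer: 4 3 5 7 10 13

Derivation:
I0 mul r3: issue@1 deps=(None,None) exec_start@1 write@4
I1 add r1: issue@2 deps=(None,None) exec_start@2 write@3
I2 mul r2: issue@3 deps=(0,1) exec_start@4 write@5
I3 mul r2: issue@4 deps=(0,None) exec_start@4 write@7
I4 mul r3: issue@5 deps=(3,None) exec_start@7 write@10
I5 mul r1: issue@6 deps=(4,1) exec_start@10 write@13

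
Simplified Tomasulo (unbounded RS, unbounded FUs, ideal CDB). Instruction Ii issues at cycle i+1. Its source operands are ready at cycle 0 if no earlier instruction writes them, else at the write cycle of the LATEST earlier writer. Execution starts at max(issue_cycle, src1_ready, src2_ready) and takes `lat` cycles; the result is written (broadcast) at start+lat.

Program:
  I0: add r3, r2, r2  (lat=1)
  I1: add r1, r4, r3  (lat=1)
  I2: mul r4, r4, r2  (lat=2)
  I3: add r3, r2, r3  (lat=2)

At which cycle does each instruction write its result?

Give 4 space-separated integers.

Answer: 2 3 5 6

Derivation:
I0 add r3: issue@1 deps=(None,None) exec_start@1 write@2
I1 add r1: issue@2 deps=(None,0) exec_start@2 write@3
I2 mul r4: issue@3 deps=(None,None) exec_start@3 write@5
I3 add r3: issue@4 deps=(None,0) exec_start@4 write@6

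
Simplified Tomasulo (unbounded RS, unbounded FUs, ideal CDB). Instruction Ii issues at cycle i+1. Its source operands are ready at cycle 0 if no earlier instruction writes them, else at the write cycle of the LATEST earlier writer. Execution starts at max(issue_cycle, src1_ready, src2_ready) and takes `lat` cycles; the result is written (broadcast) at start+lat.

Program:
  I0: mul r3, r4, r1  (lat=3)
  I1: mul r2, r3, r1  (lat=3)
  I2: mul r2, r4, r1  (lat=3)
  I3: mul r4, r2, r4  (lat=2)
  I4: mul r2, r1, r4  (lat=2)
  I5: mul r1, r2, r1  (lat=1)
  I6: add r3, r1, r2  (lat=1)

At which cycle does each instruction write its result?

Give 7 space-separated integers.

Answer: 4 7 6 8 10 11 12

Derivation:
I0 mul r3: issue@1 deps=(None,None) exec_start@1 write@4
I1 mul r2: issue@2 deps=(0,None) exec_start@4 write@7
I2 mul r2: issue@3 deps=(None,None) exec_start@3 write@6
I3 mul r4: issue@4 deps=(2,None) exec_start@6 write@8
I4 mul r2: issue@5 deps=(None,3) exec_start@8 write@10
I5 mul r1: issue@6 deps=(4,None) exec_start@10 write@11
I6 add r3: issue@7 deps=(5,4) exec_start@11 write@12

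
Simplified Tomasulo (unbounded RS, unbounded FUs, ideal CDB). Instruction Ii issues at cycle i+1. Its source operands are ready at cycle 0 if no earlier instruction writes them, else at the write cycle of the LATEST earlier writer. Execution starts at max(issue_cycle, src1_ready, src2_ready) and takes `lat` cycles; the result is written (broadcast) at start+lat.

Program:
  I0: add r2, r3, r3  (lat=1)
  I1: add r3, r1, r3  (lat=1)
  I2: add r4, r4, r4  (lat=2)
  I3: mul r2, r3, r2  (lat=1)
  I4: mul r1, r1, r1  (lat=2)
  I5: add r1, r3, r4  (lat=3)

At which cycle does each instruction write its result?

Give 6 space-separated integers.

I0 add r2: issue@1 deps=(None,None) exec_start@1 write@2
I1 add r3: issue@2 deps=(None,None) exec_start@2 write@3
I2 add r4: issue@3 deps=(None,None) exec_start@3 write@5
I3 mul r2: issue@4 deps=(1,0) exec_start@4 write@5
I4 mul r1: issue@5 deps=(None,None) exec_start@5 write@7
I5 add r1: issue@6 deps=(1,2) exec_start@6 write@9

Answer: 2 3 5 5 7 9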